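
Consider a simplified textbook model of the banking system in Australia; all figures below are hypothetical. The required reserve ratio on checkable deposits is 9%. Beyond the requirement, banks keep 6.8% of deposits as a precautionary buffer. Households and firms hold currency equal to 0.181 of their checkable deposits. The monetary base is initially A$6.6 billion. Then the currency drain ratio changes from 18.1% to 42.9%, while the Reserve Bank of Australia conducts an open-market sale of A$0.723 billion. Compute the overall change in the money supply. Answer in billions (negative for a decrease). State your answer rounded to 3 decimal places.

Before: m₁ = (1 + 0.181) / (0.09 + 0.068 + 0.181) ≈ 3.48378, MB₁ = 6.6, so M₁ = 3.48378 × 6.6 ≈ 22.9929 billion.
After: m₂ = (1 + 0.429) / (0.09 + 0.068 + 0.429) ≈ 2.43441, MB₂ = 6.6 − 0.723 = 5.877, so M₂ = 2.43441 × 5.877 ≈ 14.307 billion.
ΔM = M₂ − M₁ = 14.307 − 22.9929 = -8.6859 billion.

-8.686 billion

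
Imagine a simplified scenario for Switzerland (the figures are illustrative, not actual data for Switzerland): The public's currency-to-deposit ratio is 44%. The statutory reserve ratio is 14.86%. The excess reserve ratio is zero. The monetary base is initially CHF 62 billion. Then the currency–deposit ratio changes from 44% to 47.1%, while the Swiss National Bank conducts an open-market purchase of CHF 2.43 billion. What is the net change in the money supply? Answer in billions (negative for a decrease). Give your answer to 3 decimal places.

Before: m₁ = (1 + 0.44) / (0.1486 + 0.44) ≈ 2.446483, MB₁ = 62, so M₁ = 2.446483 × 62 ≈ 151.6819 billion.
After: m₂ = (1 + 0.471) / (0.1486 + 0.471) ≈ 2.374112, MB₂ = 62 + 2.43 = 64.43, so M₂ = 2.374112 × 64.43 ≈ 152.964 billion.
ΔM = M₂ − M₁ = 152.964 − 151.6819 = 1.2821 billion.

CHF 1.282 billion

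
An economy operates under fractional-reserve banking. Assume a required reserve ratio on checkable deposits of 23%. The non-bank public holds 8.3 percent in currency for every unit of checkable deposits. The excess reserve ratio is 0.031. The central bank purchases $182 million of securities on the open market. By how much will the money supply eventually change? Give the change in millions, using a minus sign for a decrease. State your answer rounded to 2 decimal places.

The money multiplier is m = (1 + c) / (rr + e + c) = (1 + 0.083) / (0.23 + 0.031 + 0.083) ≈ 3.148256.
The purchase adds 182 million of base, so ΔM = m × ΔMB = 3.148256 × (+182) ≈ 572.9826 million.

$572.98 million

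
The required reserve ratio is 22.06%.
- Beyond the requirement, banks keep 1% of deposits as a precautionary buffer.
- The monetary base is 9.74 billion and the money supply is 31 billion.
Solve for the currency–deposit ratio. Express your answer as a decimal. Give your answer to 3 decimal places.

Using m = M/MB = 31/9.74 ≈ 3.182752. From m = (1 + c)/(c + rr + e), rearranging gives 1 + c = m·(c + rr + e), so c·(1 − m) = m·(rr + e) − 1.
Hence c = [m·(rr + e) − 1]/(1 − m) = [3.182752 × (0.2206 + 0.01) − 1] / (1 − 3.182752) ≈ 0.121891.

0.122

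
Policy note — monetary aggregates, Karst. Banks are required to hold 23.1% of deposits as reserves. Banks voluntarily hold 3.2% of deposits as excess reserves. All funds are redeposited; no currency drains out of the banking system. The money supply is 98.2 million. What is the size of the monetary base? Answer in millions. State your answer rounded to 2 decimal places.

25.83 million

The money multiplier is m = 1 / (rr + e) = 1 / (0.231 + 0.032) ≈ 3.80228.
MB = M / m = 98.2 / 3.80228 ≈ 25.8266 million.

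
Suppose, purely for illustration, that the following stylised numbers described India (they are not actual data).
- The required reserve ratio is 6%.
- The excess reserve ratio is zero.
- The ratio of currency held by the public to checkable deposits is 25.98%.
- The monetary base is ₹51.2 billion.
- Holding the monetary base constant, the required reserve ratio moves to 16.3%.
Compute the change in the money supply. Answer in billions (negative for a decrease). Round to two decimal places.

-49.14 billion

Initially m₁ = (1 + 0.2598) / (0.06 + 0.2598) ≈ 3.93934, so M₁ = 3.93934 × 51.2 ≈ 201.6942 billion.
After the change m₂ = (1 + 0.2598) / (0.163 + 0.2598) ≈ 2.97966, so M₂ = 2.97966 × 51.2 ≈ 152.5586 billion.
ΔM = M₂ − M₁ = 152.5586 − 201.6942 = -49.1356 billion.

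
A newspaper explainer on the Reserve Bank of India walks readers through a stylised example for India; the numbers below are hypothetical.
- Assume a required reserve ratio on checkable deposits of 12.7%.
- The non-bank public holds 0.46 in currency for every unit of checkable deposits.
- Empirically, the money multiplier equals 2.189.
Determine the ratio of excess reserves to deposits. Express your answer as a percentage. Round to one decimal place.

Using m = 2.189. Since m = (1 + c)/(c + rr + e), the denominator satisfies c + rr + e = (1 + c)/m = (1 + 0.46) / 2.189 ≈ 0.666971.
With c = 0.46 and rr = 0.127, the ratio of excess reserves to deposits is 0.666971 − 0.46 − 0.127 = 0.079971.

8.0%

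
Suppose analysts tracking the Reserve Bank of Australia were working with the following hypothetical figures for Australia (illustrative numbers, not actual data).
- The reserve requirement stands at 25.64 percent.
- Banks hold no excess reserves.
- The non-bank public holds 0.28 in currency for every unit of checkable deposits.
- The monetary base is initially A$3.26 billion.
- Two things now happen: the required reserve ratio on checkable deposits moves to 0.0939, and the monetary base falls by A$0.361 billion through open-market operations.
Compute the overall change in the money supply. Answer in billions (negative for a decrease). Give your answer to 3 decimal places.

Before: m₁ = (1 + 0.28) / (0.2564 + 0.28) ≈ 2.38628, MB₁ = 3.26, so M₁ = 2.38628 × 3.26 ≈ 7.7793 billion.
After: m₂ = (1 + 0.28) / (0.0939 + 0.28) ≈ 3.42338, MB₂ = 3.26 − 0.361 = 2.899, so M₂ = 3.42338 × 2.899 ≈ 9.9244 billion.
ΔM = M₂ − M₁ = 9.9244 − 7.7793 = 2.1451 billion.

A$2.145 billion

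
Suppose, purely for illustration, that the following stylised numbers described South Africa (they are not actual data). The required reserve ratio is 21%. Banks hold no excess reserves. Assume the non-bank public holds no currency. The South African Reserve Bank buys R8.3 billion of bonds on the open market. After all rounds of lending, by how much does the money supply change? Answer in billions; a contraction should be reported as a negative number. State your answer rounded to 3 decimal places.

R39.524 billion

The simple money multiplier is m = 1/rr = 1/0.21 ≈ 4.76190.
An open-market purchase increases the monetary base by 8.3 billion, so ΔM = m × ΔMB = 4.76190 × 8.3 ≈ 39.5238 billion.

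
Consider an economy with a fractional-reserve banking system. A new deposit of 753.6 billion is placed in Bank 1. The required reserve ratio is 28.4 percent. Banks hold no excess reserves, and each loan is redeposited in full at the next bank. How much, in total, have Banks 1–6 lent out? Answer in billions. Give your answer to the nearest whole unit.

Bank i lends (1 − rr)^i of the original deposit: Bank 1 lends 753.6·0.7160 = 539.5776, Bank 2 lends 753.6·0.7160² ≈ 386.3376, and so on.
Summing a geometric series: total = 753.6·[0.7160·(1 − 0.7160^6) / (1 − 0.7160)] ≈ 1643.9366 billion.

1644 billion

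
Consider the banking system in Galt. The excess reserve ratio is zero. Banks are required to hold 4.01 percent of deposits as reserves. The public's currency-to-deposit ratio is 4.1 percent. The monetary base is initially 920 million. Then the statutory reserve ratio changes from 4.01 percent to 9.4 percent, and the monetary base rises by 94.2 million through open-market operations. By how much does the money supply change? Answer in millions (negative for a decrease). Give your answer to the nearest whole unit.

-3989 million

Before: m₁ = (1 + 0.041) / (0.0401 + 0.041) ≈ 12.83600, MB₁ = 920, so M₁ = 12.83600 × 920 = 11809.12 million.
After: m₂ = (1 + 0.041) / (0.094 + 0.041) ≈ 7.71111, MB₂ = 920 + 94.2 = 1014.2, so M₂ = 7.71111 × 1014.2 ≈ 7820.6078 million.
ΔM = M₂ − M₁ = 7820.6078 − 11809.12 = -3988.5122 million.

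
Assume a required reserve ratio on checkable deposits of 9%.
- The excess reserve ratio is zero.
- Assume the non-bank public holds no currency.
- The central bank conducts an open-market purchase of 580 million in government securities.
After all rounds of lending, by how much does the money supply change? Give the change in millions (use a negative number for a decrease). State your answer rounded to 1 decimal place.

The simple money multiplier is m = 1/rr = 1/0.09 ≈ 11.11111.
An open-market purchase increases the monetary base by 580 million, so ΔM = m × ΔMB = 11.11111 × 580 = 6444.4438 million.

6444.4 million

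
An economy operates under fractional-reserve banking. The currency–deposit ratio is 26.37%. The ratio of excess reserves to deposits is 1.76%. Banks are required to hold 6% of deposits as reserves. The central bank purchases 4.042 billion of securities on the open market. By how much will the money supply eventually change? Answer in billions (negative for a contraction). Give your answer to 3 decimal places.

The money multiplier is m = (1 + c) / (rr + e + c) = (1 + 0.2637) / (0.06 + 0.0176 + 0.2637) ≈ 3.70261.
The purchase adds 4.042 billion of base, so ΔM = m × ΔMB = 3.70261 × (+4.042) ≈ 14.9659 billion.

14.966 billion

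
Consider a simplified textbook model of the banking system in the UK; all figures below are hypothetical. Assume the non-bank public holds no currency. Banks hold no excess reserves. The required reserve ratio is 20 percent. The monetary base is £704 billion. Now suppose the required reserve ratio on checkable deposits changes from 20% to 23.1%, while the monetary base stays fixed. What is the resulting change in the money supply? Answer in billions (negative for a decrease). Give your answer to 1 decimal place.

Initially m₁ = 1 / (0.2) = 5, so M₁ = 5 × 704 = 3520 billion.
After the change m₂ = 1 / (0.231) ≈ 4.32900, so M₂ = 4.32900 × 704 = 3047.616 billion.
ΔM = M₂ − M₁ = 3047.616 − 3520 = -472.384 billion.

-472.4 billion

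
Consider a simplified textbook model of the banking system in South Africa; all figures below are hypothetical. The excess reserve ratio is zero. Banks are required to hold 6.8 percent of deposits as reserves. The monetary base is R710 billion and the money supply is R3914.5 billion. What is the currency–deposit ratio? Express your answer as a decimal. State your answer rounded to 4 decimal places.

Using m = M/MB = 3914.5/710 ≈ 5.513380. From m = (1 + c)/(c + rr + e), rearranging gives 1 + c = m·(c + rr + e), so c·(1 − m) = m·(rr + e) − 1.
Hence c = [m·(rr + e) − 1]/(1 − m) = [5.513380 × (0.068 + 0) − 1] / (1 − 5.513380) ≈ 0.138497.

0.1385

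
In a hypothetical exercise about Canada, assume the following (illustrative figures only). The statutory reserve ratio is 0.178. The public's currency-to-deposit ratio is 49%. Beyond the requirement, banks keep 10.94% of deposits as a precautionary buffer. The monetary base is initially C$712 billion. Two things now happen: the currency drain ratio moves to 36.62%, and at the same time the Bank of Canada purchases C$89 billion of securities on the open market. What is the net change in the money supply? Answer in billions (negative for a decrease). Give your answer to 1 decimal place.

C$309.7 billion

Before: m₁ = (1 + 0.49) / (0.178 + 0.1094 + 0.49) ≈ 1.91665, MB₁ = 712, so M₁ = 1.91665 × 712 = 1364.6548 billion.
After: m₂ = (1 + 0.3662) / (0.178 + 0.1094 + 0.3662) ≈ 2.09027, MB₂ = 712 + 89 = 801, so M₂ = 2.09027 × 801 ≈ 1674.3063 billion.
ΔM = M₂ − M₁ = 1674.3063 − 1364.6548 = 309.6515 billion.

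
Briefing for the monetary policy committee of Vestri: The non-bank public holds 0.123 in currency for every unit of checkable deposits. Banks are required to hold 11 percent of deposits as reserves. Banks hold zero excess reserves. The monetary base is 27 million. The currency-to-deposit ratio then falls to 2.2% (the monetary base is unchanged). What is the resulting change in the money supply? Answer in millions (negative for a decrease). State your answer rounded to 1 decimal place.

Initially m₁ = (1 + 0.123) / (0.11 + 0.123) ≈ 4.8197, so M₁ = 4.8197 × 27 = 130.1319 million.
After the change m₂ = (1 + 0.022) / (0.11 + 0.022) ≈ 7.7424, so M₂ = 7.7424 × 27 = 209.0448 million.
ΔM = M₂ − M₁ = 209.0448 − 130.1319 = 78.9129 million.

78.9 million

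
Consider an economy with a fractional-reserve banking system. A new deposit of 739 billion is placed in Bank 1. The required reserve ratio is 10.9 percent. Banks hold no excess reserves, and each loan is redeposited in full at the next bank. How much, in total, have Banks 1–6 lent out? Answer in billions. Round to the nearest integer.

Bank i lends (1 − rr)^i of the original deposit: Bank 1 lends 739·0.8910 = 658.4490, Bank 2 lends 739·0.8910² ≈ 586.6781, and so on.
Summing a geometric series: total = 739·[0.8910·(1 − 0.8910^6) / (1 − 0.8910)] ≈ 3018.3474 billion.

3018 billion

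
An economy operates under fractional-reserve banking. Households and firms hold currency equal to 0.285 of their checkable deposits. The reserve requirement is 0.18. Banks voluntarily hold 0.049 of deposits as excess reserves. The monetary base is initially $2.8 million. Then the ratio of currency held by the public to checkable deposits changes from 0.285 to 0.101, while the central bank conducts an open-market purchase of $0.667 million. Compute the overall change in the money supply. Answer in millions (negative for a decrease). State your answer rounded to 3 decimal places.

Before: m₁ = (1 + 0.285) / (0.18 + 0.049 + 0.285) = 2.5, MB₁ = 2.8, so M₁ = 2.5 × 2.8 = 7 million.
After: m₂ = (1 + 0.101) / (0.18 + 0.049 + 0.101) ≈ 3.33636, MB₂ = 2.8 + 0.667 = 3.467, so M₂ = 3.33636 × 3.467 ≈ 11.5672 million.
ΔM = M₂ − M₁ = 11.5672 − 7 = 4.5672 million.

$4.567 million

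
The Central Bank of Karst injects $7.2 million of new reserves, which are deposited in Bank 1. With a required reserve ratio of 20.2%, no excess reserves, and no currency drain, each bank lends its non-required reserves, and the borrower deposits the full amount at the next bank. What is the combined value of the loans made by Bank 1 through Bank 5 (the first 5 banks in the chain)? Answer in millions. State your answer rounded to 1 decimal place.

$19.2 million

Bank i lends (1 − rr)^i of the original deposit: Bank 1 lends 7.2·0.7980 = 5.7456, Bank 2 lends 7.2·0.7980² ≈ 4.5850, and so on.
Summing a geometric series: total = 7.2·[0.7980·(1 − 0.7980^5) / (1 − 0.7980)] ≈ 19.2391 million.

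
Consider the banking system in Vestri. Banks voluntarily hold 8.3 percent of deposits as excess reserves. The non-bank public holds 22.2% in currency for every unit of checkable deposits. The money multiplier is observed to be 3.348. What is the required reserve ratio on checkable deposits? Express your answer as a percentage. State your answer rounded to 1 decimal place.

Using m = 3.348. Since m = (1 + c)/(c + rr + e), the denominator satisfies c + rr + e = (1 + c)/m = (1 + 0.222) / 3.348 ≈ 0.364994.
With c = 0.222 and e = 0.083, the required reserve ratio on checkable deposits is 0.364994 − 0.222 − 0.083 = 0.059994.

6.0%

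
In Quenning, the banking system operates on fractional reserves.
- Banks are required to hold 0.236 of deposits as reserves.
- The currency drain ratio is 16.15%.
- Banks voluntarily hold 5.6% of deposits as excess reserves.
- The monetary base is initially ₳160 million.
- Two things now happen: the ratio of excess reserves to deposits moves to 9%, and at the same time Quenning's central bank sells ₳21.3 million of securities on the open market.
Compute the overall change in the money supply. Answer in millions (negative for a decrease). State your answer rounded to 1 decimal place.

Before: m₁ = (1 + 0.1615) / (0.236 + 0.056 + 0.1615) ≈ 2.56119, MB₁ = 160, so M₁ = 2.56119 × 160 = 409.7904 million.
After: m₂ = (1 + 0.1615) / (0.236 + 0.09 + 0.1615) ≈ 2.38256, MB₂ = 160 − 21.3 = 138.7, so M₂ = 2.38256 × 138.7 ≈ 330.4611 million.
ΔM = M₂ − M₁ = 330.4611 − 409.7904 = -79.3293 million.

-79.3 million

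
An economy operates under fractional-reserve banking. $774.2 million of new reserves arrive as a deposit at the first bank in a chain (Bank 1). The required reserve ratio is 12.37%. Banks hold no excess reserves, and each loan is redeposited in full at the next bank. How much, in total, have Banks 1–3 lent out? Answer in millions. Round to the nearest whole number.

Bank i lends (1 − rr)^i of the original deposit: Bank 1 lends 774.2·0.8763 ≈ 678.4315, Bank 2 lends 774.2·0.8763² ≈ 594.5095, and so on.
Summing a geometric series: total = 774.2·[0.8763·(1 − 0.8763^3) / (1 − 0.8763)] ≈ 1793.9096 million.

$1794 million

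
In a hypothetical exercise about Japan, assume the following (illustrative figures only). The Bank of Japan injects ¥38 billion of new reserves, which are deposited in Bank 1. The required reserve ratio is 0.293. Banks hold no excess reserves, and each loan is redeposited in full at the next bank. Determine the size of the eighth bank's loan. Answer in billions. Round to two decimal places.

Each bank lends a fraction (1 − rr) = 0.7070 of the deposit it receives, so Bank 8 receives 38·0.7070^7 and lends 38·0.7070^8 ≈ 2.3721 billion.

¥2.37 billion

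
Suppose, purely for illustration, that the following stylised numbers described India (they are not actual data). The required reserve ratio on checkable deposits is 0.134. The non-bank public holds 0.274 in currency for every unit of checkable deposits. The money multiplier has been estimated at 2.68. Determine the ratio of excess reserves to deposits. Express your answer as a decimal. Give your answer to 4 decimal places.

0.0674

Using m = 2.68. Since m = (1 + c)/(c + rr + e), the denominator satisfies c + rr + e = (1 + c)/m = (1 + 0.274) / 2.68 ≈ 0.475373.
With c = 0.274 and rr = 0.134, the ratio of excess reserves to deposits is 0.475373 − 0.274 − 0.134 = 0.067373.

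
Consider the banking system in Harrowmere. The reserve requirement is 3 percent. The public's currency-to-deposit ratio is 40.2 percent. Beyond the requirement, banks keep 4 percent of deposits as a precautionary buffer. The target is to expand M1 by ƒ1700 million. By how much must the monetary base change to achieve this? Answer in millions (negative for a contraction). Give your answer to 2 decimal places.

The money multiplier is m = (1 + c) / (rr + e + c) = (1 + 0.402) / (0.03 + 0.04 + 0.402) ≈ 2.9703390.
ΔMB = ΔM / m = (+1700) / 2.9703390 ≈ 572.3252 million.

ƒ572.33 million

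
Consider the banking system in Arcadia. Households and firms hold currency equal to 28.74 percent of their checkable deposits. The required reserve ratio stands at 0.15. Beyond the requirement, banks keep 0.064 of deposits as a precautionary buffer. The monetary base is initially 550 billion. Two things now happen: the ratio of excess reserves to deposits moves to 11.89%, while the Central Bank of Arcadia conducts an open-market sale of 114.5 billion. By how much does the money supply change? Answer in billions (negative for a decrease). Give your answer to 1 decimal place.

Before: m₁ = (1 + 0.2874) / (0.15 + 0.064 + 0.2874) ≈ 2.56761, MB₁ = 550, so M₁ = 2.56761 × 550 = 1412.1855 billion.
After: m₂ = (1 + 0.2874) / (0.15 + 0.1189 + 0.2874) ≈ 2.31422, MB₂ = 550 − 114.5 = 435.5, so M₂ = 2.31422 × 435.5 ≈ 1007.8428 billion.
ΔM = M₂ − M₁ = 1007.8428 − 1412.1855 = -404.3427 billion.

-404.3 billion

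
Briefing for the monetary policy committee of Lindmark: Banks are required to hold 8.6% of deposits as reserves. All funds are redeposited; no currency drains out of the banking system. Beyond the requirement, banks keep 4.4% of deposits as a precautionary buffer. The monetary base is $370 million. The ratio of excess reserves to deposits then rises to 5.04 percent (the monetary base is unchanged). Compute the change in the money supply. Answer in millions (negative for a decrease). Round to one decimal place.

Initially m₁ = 1 / (0.086 + 0.044) ≈ 7.69231, so M₁ = 7.69231 × 370 = 2846.1547 million.
After the change m₂ = 1 / (0.086 + 0.0504) ≈ 7.33138, so M₂ = 7.33138 × 370 = 2712.6106 million.
ΔM = M₂ − M₁ = 2712.6106 − 2846.1547 = -133.5441 million.

-133.5 million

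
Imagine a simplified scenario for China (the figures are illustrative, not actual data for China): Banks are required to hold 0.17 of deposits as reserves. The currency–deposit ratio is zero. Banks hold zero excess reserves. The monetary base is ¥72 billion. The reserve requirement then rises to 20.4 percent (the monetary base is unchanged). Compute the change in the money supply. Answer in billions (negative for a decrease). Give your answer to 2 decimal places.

-70.59 billion

Initially m₁ = 1 / (0.17) ≈ 5.88235, so M₁ = 5.88235 × 72 = 423.5292 billion.
After the change m₂ = 1 / (0.204) ≈ 4.90196, so M₂ = 4.90196 × 72 ≈ 352.9411 billion.
ΔM = M₂ − M₁ = 352.9411 − 423.5292 = -70.5881 billion.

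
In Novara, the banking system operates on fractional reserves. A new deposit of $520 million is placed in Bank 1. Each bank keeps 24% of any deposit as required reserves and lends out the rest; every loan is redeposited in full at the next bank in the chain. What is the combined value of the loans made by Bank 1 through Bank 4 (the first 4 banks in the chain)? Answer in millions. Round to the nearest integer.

$1097 million

Bank i lends (1 − rr)^i of the original deposit: Bank 1 lends 520·0.7600 = 395.2000, Bank 2 lends 520·0.7600² = 300.3520, and so on.
Summing a geometric series: total = 520·[0.7600·(1 − 0.7600^4) / (1 − 0.7600)] ≈ 1097.3028 million.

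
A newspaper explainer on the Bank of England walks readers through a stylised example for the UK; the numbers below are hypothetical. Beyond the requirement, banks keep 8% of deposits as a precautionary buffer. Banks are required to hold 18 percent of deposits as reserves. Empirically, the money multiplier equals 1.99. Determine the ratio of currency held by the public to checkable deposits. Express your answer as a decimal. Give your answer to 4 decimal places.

Using m = 1.99. From m = (1 + c)/(c + rr + e), rearranging gives 1 + c = m·(c + rr + e), so c·(1 − m) = m·(rr + e) − 1.
Hence c = [m·(rr + e) − 1]/(1 − m) = [1.99 × (0.18 + 0.08) − 1] / (1 − 1.99) ≈ 0.487475.

0.4875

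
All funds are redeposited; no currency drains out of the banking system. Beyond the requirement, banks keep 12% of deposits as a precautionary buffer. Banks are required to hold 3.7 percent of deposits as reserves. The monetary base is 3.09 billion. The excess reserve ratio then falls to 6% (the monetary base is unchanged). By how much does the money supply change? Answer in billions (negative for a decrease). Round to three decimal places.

12.174 billion

Initially m₁ = 1 / (0.037 + 0.12) ≈ 6.36943, so M₁ = 6.36943 × 3.09 ≈ 19.6815 billion.
After the change m₂ = 1 / (0.037 + 0.06) ≈ 10.30928, so M₂ = 10.30928 × 3.09 ≈ 31.8557 billion.
ΔM = M₂ − M₁ = 31.8557 − 19.6815 = 12.1742 billion.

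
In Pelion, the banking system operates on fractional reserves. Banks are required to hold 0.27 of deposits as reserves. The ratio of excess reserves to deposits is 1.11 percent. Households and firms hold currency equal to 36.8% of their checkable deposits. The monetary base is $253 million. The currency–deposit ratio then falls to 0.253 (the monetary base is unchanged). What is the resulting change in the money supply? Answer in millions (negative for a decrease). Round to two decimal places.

$60.33 million

Initially m₁ = (1 + 0.368) / (0.27 + 0.0111 + 0.368) ≈ 2.107534, so M₁ = 2.107534 × 253 ≈ 533.2061 million.
After the change m₂ = (1 + 0.253) / (0.27 + 0.0111 + 0.253) ≈ 2.346003, so M₂ = 2.346003 × 253 ≈ 593.5388 million.
ΔM = M₂ − M₁ = 593.5388 − 533.2061 = 60.3327 million.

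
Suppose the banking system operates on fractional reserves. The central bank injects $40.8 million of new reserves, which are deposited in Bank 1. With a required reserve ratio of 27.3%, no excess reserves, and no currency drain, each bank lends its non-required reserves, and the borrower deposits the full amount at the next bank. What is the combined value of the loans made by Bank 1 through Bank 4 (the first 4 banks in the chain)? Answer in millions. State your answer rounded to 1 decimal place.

$78.3 million

Bank i lends (1 − rr)^i of the original deposit: Bank 1 lends 40.8·0.7270 = 29.6616, Bank 2 lends 40.8·0.7270² ≈ 21.5640, and so on.
Summing a geometric series: total = 40.8·[0.7270·(1 − 0.7270^4) / (1 − 0.7270)] ≈ 78.2998 million.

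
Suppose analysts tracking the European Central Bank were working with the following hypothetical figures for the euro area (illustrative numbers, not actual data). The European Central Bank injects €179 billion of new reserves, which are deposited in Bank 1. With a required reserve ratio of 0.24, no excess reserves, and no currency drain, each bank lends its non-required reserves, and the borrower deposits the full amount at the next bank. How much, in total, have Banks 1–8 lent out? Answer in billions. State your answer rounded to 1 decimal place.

Bank i lends (1 − rr)^i of the original deposit: Bank 1 lends 179·0.7600 = 136.0400, Bank 2 lends 179·0.7600² = 103.3904, and so on.
Summing a geometric series: total = 179·[0.7600·(1 − 0.7600^8) / (1 − 0.7600)] ≈ 503.7428 billion.

€503.7 billion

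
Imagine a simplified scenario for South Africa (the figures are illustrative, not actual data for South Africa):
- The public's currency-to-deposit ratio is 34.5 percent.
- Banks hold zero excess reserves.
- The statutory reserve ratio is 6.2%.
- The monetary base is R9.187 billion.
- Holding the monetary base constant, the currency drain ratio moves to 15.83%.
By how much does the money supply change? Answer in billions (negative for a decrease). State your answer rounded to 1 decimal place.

R17.9 billion

Initially m₁ = (1 + 0.345) / (0.062 + 0.345) ≈ 3.3047, so M₁ = 3.3047 × 9.187 ≈ 30.3603 billion.
After the change m₂ = (1 + 0.1583) / (0.062 + 0.1583) ≈ 5.2578, so M₂ = 5.2578 × 9.187 ≈ 48.3034 billion.
ΔM = M₂ − M₁ = 48.3034 − 30.3603 = 17.9431 billion.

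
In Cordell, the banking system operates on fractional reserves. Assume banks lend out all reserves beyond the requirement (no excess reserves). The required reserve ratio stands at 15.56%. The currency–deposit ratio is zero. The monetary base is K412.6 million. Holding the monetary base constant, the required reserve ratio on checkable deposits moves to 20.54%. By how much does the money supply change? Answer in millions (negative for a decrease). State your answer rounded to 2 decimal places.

-642.91 million

Initially m₁ = 1 / (0.1556) ≈ 6.426735, so M₁ = 6.426735 × 412.6 ≈ 2651.6709 million.
After the change m₂ = 1 / (0.2054) ≈ 4.868549, so M₂ = 4.868549 × 412.6 ≈ 2008.7633 million.
ΔM = M₂ − M₁ = 2008.7633 − 2651.6709 = -642.9076 million.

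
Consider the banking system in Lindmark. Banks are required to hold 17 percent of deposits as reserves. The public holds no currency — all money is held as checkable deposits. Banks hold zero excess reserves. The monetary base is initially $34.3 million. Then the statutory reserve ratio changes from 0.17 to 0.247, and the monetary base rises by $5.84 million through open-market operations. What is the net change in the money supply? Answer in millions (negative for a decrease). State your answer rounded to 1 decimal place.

-39.3 million

Before: m₁ = 1 / (0.17) ≈ 5.8824, MB₁ = 34.3, so M₁ = 5.8824 × 34.3 ≈ 201.7663 million.
After: m₂ = 1 / (0.247) ≈ 4.0486, MB₂ = 34.3 + 5.84 = 40.14, so M₂ = 4.0486 × 40.14 ≈ 162.5108 million.
ΔM = M₂ − M₁ = 162.5108 − 201.7663 = -39.2555 million.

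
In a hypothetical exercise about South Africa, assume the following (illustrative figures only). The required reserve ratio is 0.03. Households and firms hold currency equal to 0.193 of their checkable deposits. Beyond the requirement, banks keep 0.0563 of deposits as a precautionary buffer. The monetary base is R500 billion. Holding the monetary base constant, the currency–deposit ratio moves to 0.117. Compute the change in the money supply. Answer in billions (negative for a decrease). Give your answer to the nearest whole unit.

R611 billion

Initially m₁ = (1 + 0.193) / (0.03 + 0.0563 + 0.193) ≈ 4.2714, so M₁ = 4.2714 × 500 = 2135.7 billion.
After the change m₂ = (1 + 0.117) / (0.03 + 0.0563 + 0.117) ≈ 5.4943, so M₂ = 5.4943 × 500 = 2747.15 billion.
ΔM = M₂ − M₁ = 2747.15 − 2135.7 = 611.45 billion.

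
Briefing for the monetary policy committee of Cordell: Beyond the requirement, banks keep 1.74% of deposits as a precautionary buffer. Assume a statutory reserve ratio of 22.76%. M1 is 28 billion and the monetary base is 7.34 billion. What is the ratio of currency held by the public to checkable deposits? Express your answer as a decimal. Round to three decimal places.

Using m = M/MB = 28/7.34 ≈ 3.814714. From m = (1 + c)/(c + rr + e), rearranging gives 1 + c = m·(c + rr + e), so c·(1 − m) = m·(rr + e) − 1.
Hence c = [m·(rr + e) − 1]/(1 − m) = [3.814714 × (0.2276 + 0.0174) − 1] / (1 − 3.814714) ≈ 0.023233.

0.023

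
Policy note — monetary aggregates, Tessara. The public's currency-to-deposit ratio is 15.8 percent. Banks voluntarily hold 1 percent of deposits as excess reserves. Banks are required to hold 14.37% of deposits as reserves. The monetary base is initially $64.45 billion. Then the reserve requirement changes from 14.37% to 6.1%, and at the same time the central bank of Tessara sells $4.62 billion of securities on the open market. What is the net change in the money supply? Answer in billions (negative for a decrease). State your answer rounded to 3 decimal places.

Before: m₁ = (1 + 0.158) / (0.1437 + 0.01 + 0.158) ≈ 3.715111, MB₁ = 64.45, so M₁ = 3.715111 × 64.45 ≈ 239.4389 billion.
After: m₂ = (1 + 0.158) / (0.061 + 0.01 + 0.158) ≈ 5.056769, MB₂ = 64.45 − 4.62 = 59.83, so M₂ = 5.056769 × 59.83 ≈ 302.5465 billion.
ΔM = M₂ − M₁ = 302.5465 − 239.4389 = 63.1076 billion.

$63.108 billion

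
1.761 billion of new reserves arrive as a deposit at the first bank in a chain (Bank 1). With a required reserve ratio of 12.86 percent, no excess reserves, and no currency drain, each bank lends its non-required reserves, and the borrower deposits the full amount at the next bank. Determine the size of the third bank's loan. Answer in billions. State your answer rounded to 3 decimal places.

1.165 billion

Each bank lends a fraction (1 − rr) = 0.8714 of the deposit it receives, so Bank 3 receives 1.761·0.8714^2 and lends 1.761·0.8714^3 ≈ 1.1652 billion.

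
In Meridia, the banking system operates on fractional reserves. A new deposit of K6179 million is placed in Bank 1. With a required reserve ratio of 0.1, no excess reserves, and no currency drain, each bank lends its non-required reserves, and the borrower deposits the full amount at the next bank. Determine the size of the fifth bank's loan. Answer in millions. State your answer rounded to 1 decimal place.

Each bank lends a fraction (1 − rr) = 0.9000 of the deposit it receives, so Bank 5 receives 6179·0.9000^4 and lends 6179·0.9000^5 ≈ 3648.6377 million.

K3648.6 million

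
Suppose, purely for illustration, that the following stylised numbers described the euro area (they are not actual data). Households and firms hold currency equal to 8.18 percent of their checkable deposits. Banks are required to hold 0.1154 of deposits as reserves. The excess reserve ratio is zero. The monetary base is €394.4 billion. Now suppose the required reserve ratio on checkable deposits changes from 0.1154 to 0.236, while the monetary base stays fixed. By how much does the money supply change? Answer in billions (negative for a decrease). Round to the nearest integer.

Initially m₁ = (1 + 0.0818) / (0.1154 + 0.0818) ≈ 5.4858, so M₁ = 5.4858 × 394.4 ≈ 2163.5995 billion.
After the change m₂ = (1 + 0.0818) / (0.236 + 0.0818) ≈ 3.4040, so M₂ = 3.4040 × 394.4 = 1342.5376 billion.
ΔM = M₂ − M₁ = 1342.5376 − 2163.5995 = -821.0619 billion.

-821 billion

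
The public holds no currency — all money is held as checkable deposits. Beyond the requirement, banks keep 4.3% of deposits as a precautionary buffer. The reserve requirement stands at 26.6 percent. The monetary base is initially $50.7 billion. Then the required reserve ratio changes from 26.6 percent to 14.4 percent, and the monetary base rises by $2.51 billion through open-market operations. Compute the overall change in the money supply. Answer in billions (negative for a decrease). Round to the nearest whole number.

Before: m₁ = 1 / (0.266 + 0.043) ≈ 3.2362, MB₁ = 50.7, so M₁ = 3.2362 × 50.7 ≈ 164.0753 billion.
After: m₂ = 1 / (0.144 + 0.043) ≈ 5.3476, MB₂ = 50.7 + 2.51 = 53.21, so M₂ = 5.3476 × 53.21 ≈ 284.5458 billion.
ΔM = M₂ − M₁ = 284.5458 − 164.0753 = 120.4705 billion.

$120 billion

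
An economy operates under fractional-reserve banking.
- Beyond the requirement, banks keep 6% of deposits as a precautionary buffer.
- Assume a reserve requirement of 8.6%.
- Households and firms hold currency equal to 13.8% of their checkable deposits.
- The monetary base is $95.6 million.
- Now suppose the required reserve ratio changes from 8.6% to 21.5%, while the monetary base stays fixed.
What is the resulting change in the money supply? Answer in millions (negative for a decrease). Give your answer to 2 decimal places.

Initially m₁ = (1 + 0.138) / (0.086 + 0.06 + 0.138) ≈ 4.00704, so M₁ = 4.00704 × 95.6 ≈ 383.073 million.
After the change m₂ = (1 + 0.138) / (0.215 + 0.06 + 0.138) ≈ 2.75545, so M₂ = 2.75545 × 95.6 ≈ 263.421 million.
ΔM = M₂ − M₁ = 263.421 − 383.073 = -119.652 million.

-119.65 million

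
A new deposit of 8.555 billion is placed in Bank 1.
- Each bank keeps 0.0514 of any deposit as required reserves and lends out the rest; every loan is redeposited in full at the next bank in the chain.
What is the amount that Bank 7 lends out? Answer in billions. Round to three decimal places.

5.913 billion

Each bank lends a fraction (1 − rr) = 0.9486 of the deposit it receives, so Bank 7 receives 8.555·0.9486^6 and lends 8.555·0.9486^7 ≈ 5.9129 billion.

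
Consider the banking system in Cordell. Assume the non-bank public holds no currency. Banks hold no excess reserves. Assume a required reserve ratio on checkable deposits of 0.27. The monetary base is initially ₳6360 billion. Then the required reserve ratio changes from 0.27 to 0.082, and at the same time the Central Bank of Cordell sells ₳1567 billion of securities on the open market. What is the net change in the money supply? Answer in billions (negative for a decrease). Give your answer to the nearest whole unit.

₳34896 billion

Before: m₁ = 1 / (0.27) ≈ 3.70370, MB₁ = 6360, so M₁ = 3.70370 × 6360 = 23555.532 billion.
After: m₂ = 1 / (0.082) ≈ 12.19512, MB₂ = 6360 − 1567 = 4793, so M₂ = 12.19512 × 4793 ≈ 58451.2102 billion.
ΔM = M₂ − M₁ = 58451.2102 − 23555.532 = 34895.6782 billion.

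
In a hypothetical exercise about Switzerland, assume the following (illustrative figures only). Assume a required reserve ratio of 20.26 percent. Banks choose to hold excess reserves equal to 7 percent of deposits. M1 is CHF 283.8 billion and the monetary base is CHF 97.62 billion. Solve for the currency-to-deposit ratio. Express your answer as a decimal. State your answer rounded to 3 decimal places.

Using m = M/MB = 283.8/97.62 ≈ 2.907191. From m = (1 + c)/(c + rr + e), rearranging gives 1 + c = m·(c + rr + e), so c·(1 − m) = m·(rr + e) − 1.
Hence c = [m·(rr + e) − 1]/(1 − m) = [2.907191 × (0.2026 + 0.07) − 1] / (1 − 2.907191) ≈ 0.108799.

0.109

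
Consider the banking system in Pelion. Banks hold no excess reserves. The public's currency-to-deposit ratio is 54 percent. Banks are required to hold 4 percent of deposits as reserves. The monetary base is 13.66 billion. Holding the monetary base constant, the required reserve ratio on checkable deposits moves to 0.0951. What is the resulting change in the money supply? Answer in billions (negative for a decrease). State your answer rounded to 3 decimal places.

-3.147 billion

Initially m₁ = (1 + 0.54) / (0.04 + 0.54) ≈ 2.655172, so M₁ = 2.655172 × 13.66 ≈ 36.2696 billion.
After the change m₂ = (1 + 0.54) / (0.0951 + 0.54) ≈ 2.424815, so M₂ = 2.424815 × 13.66 ≈ 33.123 billion.
ΔM = M₂ − M₁ = 33.123 − 36.2696 = -3.1466 billion.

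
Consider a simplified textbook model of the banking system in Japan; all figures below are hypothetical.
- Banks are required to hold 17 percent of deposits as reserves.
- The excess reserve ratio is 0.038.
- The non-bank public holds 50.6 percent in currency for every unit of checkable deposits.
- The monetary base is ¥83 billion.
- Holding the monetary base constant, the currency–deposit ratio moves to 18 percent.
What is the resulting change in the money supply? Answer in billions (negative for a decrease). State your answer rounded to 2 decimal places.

Initially m₁ = (1 + 0.506) / (0.17 + 0.038 + 0.506) ≈ 2.10924, so M₁ = 2.10924 × 83 ≈ 175.0669 billion.
After the change m₂ = (1 + 0.18) / (0.17 + 0.038 + 0.18) ≈ 3.04124, so M₂ = 3.04124 × 83 ≈ 252.4229 billion.
ΔM = M₂ − M₁ = 252.4229 − 175.0669 = 77.356 billion.

¥77.36 billion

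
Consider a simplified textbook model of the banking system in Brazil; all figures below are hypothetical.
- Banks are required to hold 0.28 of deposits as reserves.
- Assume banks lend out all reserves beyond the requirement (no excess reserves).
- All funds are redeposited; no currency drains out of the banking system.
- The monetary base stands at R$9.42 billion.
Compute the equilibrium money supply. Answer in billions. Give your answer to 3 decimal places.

With no currency drain or excess reserves, the money multiplier is m = 1/rr = 1/0.28 ≈ 3.57143.
Money supply M = m × MB = 3.57143 × 9.42 ≈ 33.6429 billion.

R$33.643 billion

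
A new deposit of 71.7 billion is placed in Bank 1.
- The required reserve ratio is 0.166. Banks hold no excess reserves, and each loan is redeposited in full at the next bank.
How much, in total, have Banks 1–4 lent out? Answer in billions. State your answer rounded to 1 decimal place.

186.0 billion

Bank i lends (1 − rr)^i of the original deposit: Bank 1 lends 71.7·0.8340 = 59.7978, Bank 2 lends 71.7·0.8340² ≈ 49.8714, and so on.
Summing a geometric series: total = 71.7·[0.8340·(1 − 0.8340^4) / (1 − 0.8340)] ≈ 185.9502 billion.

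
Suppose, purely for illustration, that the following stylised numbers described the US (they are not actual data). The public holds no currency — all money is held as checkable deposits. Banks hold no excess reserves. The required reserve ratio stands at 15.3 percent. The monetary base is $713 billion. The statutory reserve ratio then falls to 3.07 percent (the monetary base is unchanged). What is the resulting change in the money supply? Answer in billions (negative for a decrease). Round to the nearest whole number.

$18565 billion

Initially m₁ = 1 / (0.153) ≈ 6.5359, so M₁ = 6.5359 × 713 = 4660.0967 billion.
After the change m₂ = 1 / (0.0307) ≈ 32.5733, so M₂ = 32.5733 × 713 = 23224.7629 billion.
ΔM = M₂ − M₁ = 23224.7629 − 4660.0967 = 18564.6662 billion.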